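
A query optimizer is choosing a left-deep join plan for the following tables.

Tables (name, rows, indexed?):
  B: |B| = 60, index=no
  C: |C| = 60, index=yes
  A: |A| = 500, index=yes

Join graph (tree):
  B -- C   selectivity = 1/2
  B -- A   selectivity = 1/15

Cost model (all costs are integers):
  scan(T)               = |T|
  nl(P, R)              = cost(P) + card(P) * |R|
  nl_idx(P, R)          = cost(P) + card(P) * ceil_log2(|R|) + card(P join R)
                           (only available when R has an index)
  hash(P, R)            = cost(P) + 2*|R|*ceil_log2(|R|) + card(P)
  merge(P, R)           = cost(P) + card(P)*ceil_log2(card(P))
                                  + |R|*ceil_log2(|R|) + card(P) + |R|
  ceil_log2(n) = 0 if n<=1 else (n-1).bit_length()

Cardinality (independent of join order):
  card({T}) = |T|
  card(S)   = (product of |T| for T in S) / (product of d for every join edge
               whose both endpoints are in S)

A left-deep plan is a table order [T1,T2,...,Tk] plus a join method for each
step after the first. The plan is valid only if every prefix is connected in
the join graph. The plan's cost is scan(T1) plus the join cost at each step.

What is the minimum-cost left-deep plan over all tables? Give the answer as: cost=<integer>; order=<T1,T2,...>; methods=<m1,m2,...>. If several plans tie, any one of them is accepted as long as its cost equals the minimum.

cost=4440; order=A,B,C; methods=hash,hash

Selinger DP (subsets sized 1..n):
  {B}: scan cost=60, card=60
  {C}: scan cost=60, card=60
  {A}: scan cost=500, card=500
  {BC}: card=1800; try (C,hash)→840, (B,hash)→840, (C,merge)→900, (B,merge)→900, (C,nl_idx)→2220, (C,nl)→3660 …(+1); best=840 via (C,hash)
  {AB}: card=2000; try (B,hash)→1720, (A,nl_idx)→2600, (A,merge)→5480, (B,merge)→5920, (A,hash)→9120, (A,nl)→30060 …(+1); best=1720 via (B,hash)
  {ABC}: card=60000; try (C,hash)→4440, (A,hash)→11640, (C,merge)→26140, (A,merge)→27440, (C,nl_idx)→73720, (A,nl_idx)→77040 …(+2); best=4440 via (C,hash)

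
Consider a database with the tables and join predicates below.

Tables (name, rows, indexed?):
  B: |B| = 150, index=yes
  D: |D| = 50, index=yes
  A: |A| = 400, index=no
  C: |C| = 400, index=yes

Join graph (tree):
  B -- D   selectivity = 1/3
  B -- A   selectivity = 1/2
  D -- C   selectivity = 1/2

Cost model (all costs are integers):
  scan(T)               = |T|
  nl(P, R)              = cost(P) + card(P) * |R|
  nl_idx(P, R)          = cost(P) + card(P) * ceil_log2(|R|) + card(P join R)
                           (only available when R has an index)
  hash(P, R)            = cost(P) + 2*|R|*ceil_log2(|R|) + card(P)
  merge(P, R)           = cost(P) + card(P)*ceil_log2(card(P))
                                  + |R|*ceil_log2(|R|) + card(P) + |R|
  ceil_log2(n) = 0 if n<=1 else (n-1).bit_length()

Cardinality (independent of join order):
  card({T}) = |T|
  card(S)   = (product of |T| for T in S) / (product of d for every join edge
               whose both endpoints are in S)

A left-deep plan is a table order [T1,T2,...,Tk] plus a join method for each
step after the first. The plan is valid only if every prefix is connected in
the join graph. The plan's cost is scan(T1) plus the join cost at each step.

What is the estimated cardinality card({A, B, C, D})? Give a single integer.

100000000

Tables in S: A(400), B(150), C(400), D(50)
Edges inside S: B-D(d=3), B-A(d=2), D-C(d=2)
numerator = 400 * 150 * 400 * 50 = 1200000000
denominator = 3 * 2 * 2 = 12
card(S) = 1200000000 / 12 = 100000000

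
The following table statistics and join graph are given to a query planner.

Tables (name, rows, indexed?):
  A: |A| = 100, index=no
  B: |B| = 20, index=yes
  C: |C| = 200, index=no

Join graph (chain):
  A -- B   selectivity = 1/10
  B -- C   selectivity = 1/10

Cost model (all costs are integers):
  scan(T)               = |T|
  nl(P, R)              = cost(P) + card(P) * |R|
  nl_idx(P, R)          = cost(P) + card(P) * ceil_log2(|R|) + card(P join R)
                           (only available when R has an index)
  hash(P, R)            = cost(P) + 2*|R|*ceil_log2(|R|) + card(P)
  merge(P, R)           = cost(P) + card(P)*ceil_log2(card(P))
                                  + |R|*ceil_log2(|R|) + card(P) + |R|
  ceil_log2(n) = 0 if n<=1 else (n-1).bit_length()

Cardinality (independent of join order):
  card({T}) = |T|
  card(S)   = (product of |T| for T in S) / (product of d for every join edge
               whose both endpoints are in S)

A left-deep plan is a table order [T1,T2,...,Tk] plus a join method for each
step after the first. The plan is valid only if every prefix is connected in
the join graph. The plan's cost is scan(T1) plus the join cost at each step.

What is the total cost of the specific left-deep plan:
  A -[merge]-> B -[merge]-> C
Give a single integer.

step 1: scan A: cost=100, card=100
step 2: join B via merge
    card(P join B) = 100*20/(10) = 200
    cost = 100 + 100*7 + 20*5 + 100 + 20 = 1020
step 3: join C via merge
    card(P join C) = 200*200/(10) = 4000
    cost = 1020 + 200*8 + 200*8 + 200 + 200 = 4620

4620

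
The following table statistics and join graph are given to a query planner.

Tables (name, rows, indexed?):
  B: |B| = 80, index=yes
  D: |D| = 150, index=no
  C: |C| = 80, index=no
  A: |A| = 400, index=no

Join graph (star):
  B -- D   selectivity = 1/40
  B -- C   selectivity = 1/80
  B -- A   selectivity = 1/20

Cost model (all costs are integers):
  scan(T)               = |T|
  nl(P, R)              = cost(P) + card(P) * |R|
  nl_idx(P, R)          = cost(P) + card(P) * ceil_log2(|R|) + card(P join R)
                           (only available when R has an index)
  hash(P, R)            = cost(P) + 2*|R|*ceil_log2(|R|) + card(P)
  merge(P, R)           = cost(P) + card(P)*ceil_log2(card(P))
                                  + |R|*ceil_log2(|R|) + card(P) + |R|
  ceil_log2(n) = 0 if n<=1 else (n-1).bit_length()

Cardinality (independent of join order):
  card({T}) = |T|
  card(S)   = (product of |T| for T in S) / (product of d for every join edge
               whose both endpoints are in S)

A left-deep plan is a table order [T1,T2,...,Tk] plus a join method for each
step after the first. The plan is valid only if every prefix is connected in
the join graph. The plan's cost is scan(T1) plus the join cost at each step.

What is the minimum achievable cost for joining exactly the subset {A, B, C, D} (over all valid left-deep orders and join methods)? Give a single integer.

Selinger DP over subsets of {A,B,C,D}:
  {B}: scan cost=80, card=80
  {D}: scan cost=150, card=150
  {C}: scan cost=80, card=80
  {A}: scan cost=400, card=400
  {BD}: card=300; try (B,hash)→1420, (B,nl_idx)→1500, (D,merge)→2070, (B,merge)→2140, (D,hash)→2560, (D,nl)→12080 …(+1); best=1420 via (B,hash)
  {BC}: card=80; try (B,nl_idx)→720, (C,hash)→1280, (B,hash)→1280, (C,merge)→1360, (B,merge)→1360, (C,nl)→6480 …(+1); best=720 via (B,nl_idx)
  {AB}: card=1600; try (B,hash)→1920, (A,merge)→4720, (B,nl_idx)→4800, (B,merge)→5040, (A,hash)→7360, (A,nl)→32080 …(+1); best=1920 via (B,hash)
  {BCD}: card=300; try (D,merge)→2710, (C,hash)→2840, (D,hash)→3200, (C,merge)→5060, (D,nl)→12720, (C,nl)→25420; best=2710 via (D,merge)
  {ABD}: card=6000; try (D,hash)→5920, (A,merge)→8420, (A,hash)→8920, (D,merge)→22470, (A,nl)→121420, (D,nl)→241920; best=5920 via (D,hash)
  {ABC}: card=1600; try (C,hash)→4640, (A,merge)→5360, (A,hash)→8000, (C,merge)→21760, (A,nl)→32720, (C,nl)→129920; best=4640 via (C,hash)
  {ABCD}: card=6000; try (D,hash)→8640, (A,merge)→9710, (A,hash)→10210, (C,hash)→13040, (D,merge)→25190, (C,merge)→90560 …(+3); best=8640 via (D,hash)

8640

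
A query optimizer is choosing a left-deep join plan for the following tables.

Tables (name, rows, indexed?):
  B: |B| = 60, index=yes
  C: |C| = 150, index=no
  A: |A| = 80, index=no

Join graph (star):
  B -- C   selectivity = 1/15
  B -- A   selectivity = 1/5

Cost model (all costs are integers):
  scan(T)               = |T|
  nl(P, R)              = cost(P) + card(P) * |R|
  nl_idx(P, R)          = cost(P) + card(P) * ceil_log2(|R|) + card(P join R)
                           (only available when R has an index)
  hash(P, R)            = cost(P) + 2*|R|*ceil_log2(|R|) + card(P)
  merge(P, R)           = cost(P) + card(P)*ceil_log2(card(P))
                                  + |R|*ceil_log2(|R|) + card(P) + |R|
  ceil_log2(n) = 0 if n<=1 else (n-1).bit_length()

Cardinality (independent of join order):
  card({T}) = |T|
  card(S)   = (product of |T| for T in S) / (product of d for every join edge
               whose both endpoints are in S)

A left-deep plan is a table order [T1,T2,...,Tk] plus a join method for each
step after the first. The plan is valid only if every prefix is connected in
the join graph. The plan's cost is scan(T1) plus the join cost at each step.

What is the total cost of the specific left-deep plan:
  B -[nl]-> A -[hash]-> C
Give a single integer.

step 1: scan B: cost=60, card=60
step 2: join A via nl
    card(P join A) = 60*80/(5) = 960
    cost = 60 + 60*80 = 4860
step 3: join C via hash
    card(P join C) = 960*150/(15) = 9600
    cost = 4860 + 2*150*8 + 960 = 8220

8220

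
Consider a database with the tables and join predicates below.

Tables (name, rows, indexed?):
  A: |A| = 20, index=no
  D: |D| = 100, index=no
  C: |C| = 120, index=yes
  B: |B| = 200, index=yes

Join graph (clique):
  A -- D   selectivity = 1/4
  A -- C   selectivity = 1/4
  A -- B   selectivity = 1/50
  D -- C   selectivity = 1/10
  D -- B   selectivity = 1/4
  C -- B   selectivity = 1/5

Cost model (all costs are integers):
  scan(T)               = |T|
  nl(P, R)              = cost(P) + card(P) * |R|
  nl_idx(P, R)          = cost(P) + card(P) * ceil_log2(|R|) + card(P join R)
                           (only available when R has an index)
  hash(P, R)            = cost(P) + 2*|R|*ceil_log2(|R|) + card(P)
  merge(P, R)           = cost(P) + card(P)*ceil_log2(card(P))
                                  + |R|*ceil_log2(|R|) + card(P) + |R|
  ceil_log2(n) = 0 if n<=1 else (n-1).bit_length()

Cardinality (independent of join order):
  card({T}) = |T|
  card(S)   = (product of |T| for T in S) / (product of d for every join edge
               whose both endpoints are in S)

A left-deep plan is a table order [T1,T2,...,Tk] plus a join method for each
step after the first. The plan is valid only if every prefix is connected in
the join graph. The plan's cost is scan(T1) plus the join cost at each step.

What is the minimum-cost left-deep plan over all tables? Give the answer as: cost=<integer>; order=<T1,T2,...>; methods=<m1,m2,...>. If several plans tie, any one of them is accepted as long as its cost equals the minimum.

cost=3180; order=A,B,C,D; methods=nl_idx,nl_idx,hash

Selinger DP (subsets sized 1..n):
  {A}: scan cost=20, card=20
  {D}: scan cost=100, card=100
  {C}: scan cost=120, card=120
  {B}: scan cost=200, card=200
  {AD}: card=500; try (A,hash)→400, (D,merge)→940, (A,merge)→1020, (D,hash)→1440, (D,nl)→2020, (A,nl)→2100; best=400 via (A,hash)
  {AC}: card=600; try (A,hash)→440, (C,nl_idx)→760, (C,merge)→1100, (A,merge)→1200, (C,hash)→1720, (C,nl)→2420 …(+1); best=440 via (A,hash)
  {AB}: card=80; try (B,nl_idx)→260, (A,hash)→600, (B,merge)→1940, (A,merge)→2120, (B,hash)→3240, (B,nl)→4020 …(+1); best=260 via (B,nl_idx)
  {CD}: card=1200; try (D,hash)→1640, (C,merge)→1860, (D,merge)→1880, (C,hash)→1880, (C,nl_idx)→2000, (C,nl)→12100 …(+1); best=1640 via (D,hash)
  {BD}: card=5000; try (D,hash)→1800, (B,merge)→2700, (D,merge)→2800, (B,hash)→3400, (B,nl_idx)→5900, (B,nl)→20100 …(+1); best=1800 via (D,hash)
  {BC}: card=4800; try (C,hash)→2080, (B,merge)→2880, (C,merge)→2960, (B,hash)→3440, (B,nl_idx)→5880, (C,nl_idx)→6400 …(+2); best=2080 via (C,hash)
  {ACD}: card=1500; try (D,hash)→2440, (C,hash)→2580, (A,hash)→3040, (C,nl_idx)→5400, (C,merge)→6360, (D,merge)→7840 …(+4); best=2440 via (D,hash)
  {ABD}: card=500; try (D,merge)→1700, (D,hash)→1740, (B,hash)→4100, (B,nl_idx)→4900, (A,hash)→7000, (B,merge)→7200 …(+4); best=1700 via (D,merge)
  {ABC}: card=480; try (C,nl_idx)→1300, (C,merge)→1860, (C,hash)→2020, (B,hash)→4240, (B,nl_idx)→5720, (A,hash)→7080 …(+5); best=1300 via (C,nl_idx)
  {BCD}: card=12000; try (B,hash)→6040, (D,hash)→8280, (C,hash)→8480, (B,merge)→17840, (B,nl_idx)→23240, (C,nl_idx)→48800 …(+5); best=6040 via (B,hash)
  {ABCD}: card=300; try (D,hash)→3180, (C,hash)→3880, (C,nl_idx)→5500, (D,merge)→6900, (B,hash)→7140, (C,merge)→7660 …(+8); best=3180 via (D,hash)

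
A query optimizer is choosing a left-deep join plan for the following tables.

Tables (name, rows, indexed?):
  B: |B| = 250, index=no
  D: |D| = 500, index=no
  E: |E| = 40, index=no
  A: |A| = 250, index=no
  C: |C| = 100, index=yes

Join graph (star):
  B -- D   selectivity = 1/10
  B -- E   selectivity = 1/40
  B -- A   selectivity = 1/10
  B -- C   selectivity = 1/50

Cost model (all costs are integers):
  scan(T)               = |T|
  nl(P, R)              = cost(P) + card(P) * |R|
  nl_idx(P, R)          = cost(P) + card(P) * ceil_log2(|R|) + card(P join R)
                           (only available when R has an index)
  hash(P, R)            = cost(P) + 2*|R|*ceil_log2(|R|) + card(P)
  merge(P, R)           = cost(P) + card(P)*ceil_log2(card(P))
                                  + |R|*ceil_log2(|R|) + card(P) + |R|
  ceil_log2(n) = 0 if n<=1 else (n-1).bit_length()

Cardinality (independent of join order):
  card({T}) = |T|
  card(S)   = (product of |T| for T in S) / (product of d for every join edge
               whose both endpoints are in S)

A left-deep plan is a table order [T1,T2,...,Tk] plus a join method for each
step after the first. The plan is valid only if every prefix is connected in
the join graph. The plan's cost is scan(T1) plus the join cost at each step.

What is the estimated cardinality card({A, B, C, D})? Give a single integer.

625000

Tables in S: A(250), B(250), C(100), D(500)
Edges inside S: B-D(d=10), B-A(d=10), B-C(d=50)
numerator = 250 * 250 * 100 * 500 = 3125000000
denominator = 10 * 10 * 50 = 5000
card(S) = 3125000000 / 5000 = 625000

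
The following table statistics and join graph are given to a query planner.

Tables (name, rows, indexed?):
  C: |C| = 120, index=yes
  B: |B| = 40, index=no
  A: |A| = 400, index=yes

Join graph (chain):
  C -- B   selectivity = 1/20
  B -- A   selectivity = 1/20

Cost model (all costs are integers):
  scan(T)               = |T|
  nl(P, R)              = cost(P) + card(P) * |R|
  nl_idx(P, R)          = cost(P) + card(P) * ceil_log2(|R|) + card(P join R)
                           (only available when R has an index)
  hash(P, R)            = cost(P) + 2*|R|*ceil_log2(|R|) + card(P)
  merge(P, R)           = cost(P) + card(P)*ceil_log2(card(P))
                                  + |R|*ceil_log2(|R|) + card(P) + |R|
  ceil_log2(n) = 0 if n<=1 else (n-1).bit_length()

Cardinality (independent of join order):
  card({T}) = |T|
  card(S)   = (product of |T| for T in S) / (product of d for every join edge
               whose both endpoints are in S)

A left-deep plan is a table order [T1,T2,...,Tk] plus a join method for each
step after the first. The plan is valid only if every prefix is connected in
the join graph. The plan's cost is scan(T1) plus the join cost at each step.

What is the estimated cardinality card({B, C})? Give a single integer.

Tables in S: B(40), C(120)
Edges inside S: C-B(d=20)
numerator = 40 * 120 = 4800
denominator = 20 = 20
card(S) = 4800 / 20 = 240

240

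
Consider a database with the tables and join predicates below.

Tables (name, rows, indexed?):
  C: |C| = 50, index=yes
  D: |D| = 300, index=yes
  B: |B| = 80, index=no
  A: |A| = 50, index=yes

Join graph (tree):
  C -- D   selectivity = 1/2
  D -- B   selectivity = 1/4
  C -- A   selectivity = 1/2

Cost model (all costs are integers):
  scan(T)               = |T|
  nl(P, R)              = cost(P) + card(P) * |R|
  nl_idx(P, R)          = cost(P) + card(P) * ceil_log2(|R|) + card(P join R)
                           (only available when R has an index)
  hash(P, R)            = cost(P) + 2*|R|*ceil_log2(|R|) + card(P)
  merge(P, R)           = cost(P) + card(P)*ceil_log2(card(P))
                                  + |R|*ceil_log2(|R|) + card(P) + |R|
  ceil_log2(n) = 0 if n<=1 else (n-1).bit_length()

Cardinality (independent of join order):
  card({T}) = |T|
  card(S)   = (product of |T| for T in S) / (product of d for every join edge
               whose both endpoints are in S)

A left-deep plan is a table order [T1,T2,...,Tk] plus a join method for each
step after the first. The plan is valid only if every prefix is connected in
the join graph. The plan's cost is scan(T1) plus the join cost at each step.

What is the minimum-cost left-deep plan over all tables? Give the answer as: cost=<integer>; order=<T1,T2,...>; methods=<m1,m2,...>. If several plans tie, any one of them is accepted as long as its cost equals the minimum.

cost=158920; order=D,B,C,A; methods=hash,hash,hash

Selinger DP (subsets sized 1..n):
  {C}: scan cost=50, card=50
  {D}: scan cost=300, card=300
  {B}: scan cost=80, card=80
  {A}: scan cost=50, card=50
  {CD}: card=7500; try (C,hash)→1200, (D,merge)→3400, (C,merge)→3650, (D,hash)→5500, (D,nl_idx)→8000, (C,nl_idx)→9600 …(+2); best=1200 via (C,hash)
  {AC}: card=1250; try (C,hash)→700, (A,hash)→700, (C,merge)→750, (A,merge)→750, (C,nl_idx)→1600, (A,nl_idx)→1600 …(+2); best=700 via (C,hash)
  {BD}: card=6000; try (B,hash)→1720, (D,merge)→3720, (B,merge)→3940, (D,hash)→5560, (D,nl_idx)→6800, (D,nl)→24080 …(+1); best=1720 via (B,hash)
  {BCD}: card=150000; try (C,hash)→8320, (B,hash)→9820, (C,merge)→86070, (B,merge)→106840, (C,nl_idx)→187720, (C,nl)→301720 …(+1); best=8320 via (C,hash)
  {ACD}: card=187500; try (D,hash)→7350, (A,hash)→9300, (D,merge)→18700, (A,merge)→106550, (D,nl_idx)→199450, (A,nl_idx)→233700 …(+2); best=7350 via (D,hash)
  {ABCD}: card=3750000; try (A,hash)→158920, (B,hash)→195970, (A,merge)→2858670, (B,merge)→3570490, (A,nl_idx)→4658320, (A,nl)→7508320 …(+1); best=158920 via (A,hash)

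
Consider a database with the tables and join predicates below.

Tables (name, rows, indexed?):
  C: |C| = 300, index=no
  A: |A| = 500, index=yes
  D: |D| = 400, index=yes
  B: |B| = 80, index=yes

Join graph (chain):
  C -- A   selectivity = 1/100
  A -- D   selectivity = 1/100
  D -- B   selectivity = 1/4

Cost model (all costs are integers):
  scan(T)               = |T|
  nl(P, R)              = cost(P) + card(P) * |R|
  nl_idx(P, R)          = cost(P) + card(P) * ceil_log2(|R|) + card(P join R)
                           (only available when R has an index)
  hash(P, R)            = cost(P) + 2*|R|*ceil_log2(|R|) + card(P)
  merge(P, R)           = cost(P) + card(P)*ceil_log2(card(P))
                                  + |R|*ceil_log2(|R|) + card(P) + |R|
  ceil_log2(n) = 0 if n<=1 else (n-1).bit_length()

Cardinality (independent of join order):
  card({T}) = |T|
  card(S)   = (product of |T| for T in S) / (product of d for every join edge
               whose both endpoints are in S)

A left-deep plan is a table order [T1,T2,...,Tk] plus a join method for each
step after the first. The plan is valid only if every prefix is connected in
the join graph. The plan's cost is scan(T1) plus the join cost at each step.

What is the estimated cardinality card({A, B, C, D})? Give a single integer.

Tables in S: A(500), B(80), C(300), D(400)
Edges inside S: C-A(d=100), A-D(d=100), D-B(d=4)
numerator = 500 * 80 * 300 * 400 = 4800000000
denominator = 100 * 100 * 4 = 40000
card(S) = 4800000000 / 40000 = 120000

120000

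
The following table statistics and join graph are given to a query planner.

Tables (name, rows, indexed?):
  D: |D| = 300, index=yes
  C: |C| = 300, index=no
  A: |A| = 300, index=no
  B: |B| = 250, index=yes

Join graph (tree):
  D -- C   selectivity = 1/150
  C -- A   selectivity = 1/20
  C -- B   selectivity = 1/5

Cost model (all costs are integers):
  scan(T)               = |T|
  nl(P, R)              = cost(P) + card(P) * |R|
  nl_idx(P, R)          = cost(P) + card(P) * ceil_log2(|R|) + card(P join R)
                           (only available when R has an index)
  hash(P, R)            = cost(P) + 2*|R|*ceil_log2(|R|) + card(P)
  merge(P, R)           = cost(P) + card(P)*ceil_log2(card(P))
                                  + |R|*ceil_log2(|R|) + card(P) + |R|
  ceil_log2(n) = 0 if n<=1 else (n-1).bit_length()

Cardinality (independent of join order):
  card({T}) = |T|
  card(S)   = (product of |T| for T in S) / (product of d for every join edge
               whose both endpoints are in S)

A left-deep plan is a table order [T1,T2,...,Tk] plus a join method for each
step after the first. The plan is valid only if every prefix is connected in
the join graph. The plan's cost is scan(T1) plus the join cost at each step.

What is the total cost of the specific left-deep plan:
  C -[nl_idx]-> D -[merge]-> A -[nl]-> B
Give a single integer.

2263200

step 1: scan C: cost=300, card=300
step 2: join D via nl_idx
    card(P join D) = 300*300/(150) = 600
    cost = 300 + 300*9 + 600 = 3600
step 3: join A via merge
    card(P join A) = 600*300/(20) = 9000
    cost = 3600 + 600*10 + 300*9 + 600 + 300 = 13200
step 4: join B via nl
    card(P join B) = 9000*250/(5) = 450000
    cost = 13200 + 9000*250 = 2263200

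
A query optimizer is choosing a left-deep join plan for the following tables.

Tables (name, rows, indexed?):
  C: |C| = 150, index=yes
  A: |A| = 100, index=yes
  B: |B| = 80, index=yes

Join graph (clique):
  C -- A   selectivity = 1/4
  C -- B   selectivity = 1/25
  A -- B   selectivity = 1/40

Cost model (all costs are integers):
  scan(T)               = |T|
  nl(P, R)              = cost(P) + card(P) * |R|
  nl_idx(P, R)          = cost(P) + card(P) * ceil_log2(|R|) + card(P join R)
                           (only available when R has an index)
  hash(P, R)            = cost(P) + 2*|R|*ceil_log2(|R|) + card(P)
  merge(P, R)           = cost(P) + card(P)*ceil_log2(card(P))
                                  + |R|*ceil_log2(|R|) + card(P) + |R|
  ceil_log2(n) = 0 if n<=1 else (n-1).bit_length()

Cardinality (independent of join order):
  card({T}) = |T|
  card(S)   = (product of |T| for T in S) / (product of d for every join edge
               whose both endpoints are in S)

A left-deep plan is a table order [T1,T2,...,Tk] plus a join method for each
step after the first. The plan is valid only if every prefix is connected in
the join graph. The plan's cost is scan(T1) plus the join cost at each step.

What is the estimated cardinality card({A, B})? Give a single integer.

Tables in S: A(100), B(80)
Edges inside S: A-B(d=40)
numerator = 100 * 80 = 8000
denominator = 40 = 40
card(S) = 8000 / 40 = 200

200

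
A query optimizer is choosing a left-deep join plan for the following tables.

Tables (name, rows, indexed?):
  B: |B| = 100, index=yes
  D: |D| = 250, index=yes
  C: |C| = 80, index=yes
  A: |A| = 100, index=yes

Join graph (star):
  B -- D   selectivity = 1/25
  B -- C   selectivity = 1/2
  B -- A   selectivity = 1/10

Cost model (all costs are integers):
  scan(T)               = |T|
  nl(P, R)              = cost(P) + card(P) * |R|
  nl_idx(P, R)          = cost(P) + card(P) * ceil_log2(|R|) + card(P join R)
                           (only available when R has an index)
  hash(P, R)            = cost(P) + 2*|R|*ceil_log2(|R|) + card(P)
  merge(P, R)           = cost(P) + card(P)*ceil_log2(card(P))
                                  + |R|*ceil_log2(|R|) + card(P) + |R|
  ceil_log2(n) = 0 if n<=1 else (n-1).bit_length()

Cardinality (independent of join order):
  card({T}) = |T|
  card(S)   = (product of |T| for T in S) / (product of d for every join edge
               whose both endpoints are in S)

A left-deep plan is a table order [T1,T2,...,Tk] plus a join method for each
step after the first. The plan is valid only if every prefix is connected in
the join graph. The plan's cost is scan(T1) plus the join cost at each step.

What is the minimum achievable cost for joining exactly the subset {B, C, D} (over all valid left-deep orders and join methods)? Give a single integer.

4020

Selinger DP over subsets of {B,C,D}:
  {B}: scan cost=100, card=100
  {D}: scan cost=250, card=250
  {C}: scan cost=80, card=80
  {BD}: card=1000; try (D,nl_idx)→1900, (B,hash)→1900, (B,nl_idx)→3000, (D,merge)→3150, (B,merge)→3300, (D,hash)→4200 …(+2); best=1900 via (D,nl_idx)
  {BC}: card=4000; try (C,hash)→1320, (B,merge)→1520, (C,merge)→1540, (B,hash)→1560, (B,nl_idx)→4640, (C,nl_idx)→4800 …(+2); best=1320 via (C,hash)
  {BCD}: card=40000; try (C,hash)→4020, (D,hash)→9320, (C,merge)→13540, (C,nl_idx)→48900, (D,merge)→55570, (D,nl_idx)→73320 …(+2); best=4020 via (C,hash)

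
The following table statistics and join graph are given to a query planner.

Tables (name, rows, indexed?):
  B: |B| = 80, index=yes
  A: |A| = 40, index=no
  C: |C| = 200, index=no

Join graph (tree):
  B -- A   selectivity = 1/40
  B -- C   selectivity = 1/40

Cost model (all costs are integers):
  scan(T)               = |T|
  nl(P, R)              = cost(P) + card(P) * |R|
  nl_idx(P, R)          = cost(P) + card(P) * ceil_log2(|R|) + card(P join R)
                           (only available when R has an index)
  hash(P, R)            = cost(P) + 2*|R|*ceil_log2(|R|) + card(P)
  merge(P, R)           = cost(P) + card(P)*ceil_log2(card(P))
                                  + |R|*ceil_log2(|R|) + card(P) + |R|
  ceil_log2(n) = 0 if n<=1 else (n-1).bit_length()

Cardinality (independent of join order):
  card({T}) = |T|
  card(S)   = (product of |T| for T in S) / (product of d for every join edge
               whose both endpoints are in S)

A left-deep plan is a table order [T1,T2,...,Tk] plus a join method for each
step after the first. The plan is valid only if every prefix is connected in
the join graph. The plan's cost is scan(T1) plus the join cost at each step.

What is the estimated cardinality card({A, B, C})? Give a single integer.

400

Tables in S: A(40), B(80), C(200)
Edges inside S: B-A(d=40), B-C(d=40)
numerator = 40 * 80 * 200 = 640000
denominator = 40 * 40 = 1600
card(S) = 640000 / 1600 = 400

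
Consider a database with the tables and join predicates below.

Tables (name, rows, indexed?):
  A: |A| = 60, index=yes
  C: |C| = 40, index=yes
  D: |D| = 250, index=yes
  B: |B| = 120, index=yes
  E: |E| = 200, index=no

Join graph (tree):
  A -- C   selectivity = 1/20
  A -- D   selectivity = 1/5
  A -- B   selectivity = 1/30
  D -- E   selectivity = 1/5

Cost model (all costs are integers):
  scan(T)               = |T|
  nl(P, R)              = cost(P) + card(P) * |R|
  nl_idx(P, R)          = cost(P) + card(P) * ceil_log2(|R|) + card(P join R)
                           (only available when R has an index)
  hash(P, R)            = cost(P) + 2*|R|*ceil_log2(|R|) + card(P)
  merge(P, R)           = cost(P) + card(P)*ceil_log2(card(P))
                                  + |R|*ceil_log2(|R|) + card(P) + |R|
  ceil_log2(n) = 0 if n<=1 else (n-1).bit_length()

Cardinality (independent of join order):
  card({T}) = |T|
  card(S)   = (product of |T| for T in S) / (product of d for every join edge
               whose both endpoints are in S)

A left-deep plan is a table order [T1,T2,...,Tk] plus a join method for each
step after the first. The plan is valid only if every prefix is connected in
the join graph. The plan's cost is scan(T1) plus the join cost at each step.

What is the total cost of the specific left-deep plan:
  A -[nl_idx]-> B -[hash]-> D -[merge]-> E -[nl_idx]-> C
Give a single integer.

4026760

step 1: scan A: cost=60, card=60
step 2: join B via nl_idx
    card(P join B) = 60*120/(30) = 240
    cost = 60 + 60*7 + 240 = 720
step 3: join D via hash
    card(P join D) = 240*250/(5) = 12000
    cost = 720 + 2*250*8 + 240 = 4960
step 4: join E via merge
    card(P join E) = 12000*200/(5) = 480000
    cost = 4960 + 12000*14 + 200*8 + 12000 + 200 = 186760
step 5: join C via nl_idx
    card(P join C) = 480000*40/(20) = 960000
    cost = 186760 + 480000*6 + 960000 = 4026760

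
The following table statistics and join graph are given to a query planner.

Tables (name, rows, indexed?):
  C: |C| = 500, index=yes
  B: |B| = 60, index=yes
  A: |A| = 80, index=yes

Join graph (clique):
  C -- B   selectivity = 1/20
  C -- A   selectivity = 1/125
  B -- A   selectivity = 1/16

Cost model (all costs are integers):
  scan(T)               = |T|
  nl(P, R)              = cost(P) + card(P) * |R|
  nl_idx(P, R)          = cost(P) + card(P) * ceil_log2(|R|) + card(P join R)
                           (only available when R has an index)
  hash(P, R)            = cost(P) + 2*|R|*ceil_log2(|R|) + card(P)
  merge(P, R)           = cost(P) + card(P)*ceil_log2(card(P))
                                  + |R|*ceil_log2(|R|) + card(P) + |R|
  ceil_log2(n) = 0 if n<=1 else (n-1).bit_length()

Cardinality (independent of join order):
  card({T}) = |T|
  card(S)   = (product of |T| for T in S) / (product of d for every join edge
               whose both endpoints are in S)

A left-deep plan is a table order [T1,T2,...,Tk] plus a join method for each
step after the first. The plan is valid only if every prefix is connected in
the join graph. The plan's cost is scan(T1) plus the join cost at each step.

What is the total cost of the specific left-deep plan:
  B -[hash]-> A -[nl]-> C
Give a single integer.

151240

step 1: scan B: cost=60, card=60
step 2: join A via hash
    card(P join A) = 60*80/(16) = 300
    cost = 60 + 2*80*7 + 60 = 1240
step 3: join C via nl
    card(P join C) = 300*500/(20*125) = 60
    cost = 1240 + 300*500 = 151240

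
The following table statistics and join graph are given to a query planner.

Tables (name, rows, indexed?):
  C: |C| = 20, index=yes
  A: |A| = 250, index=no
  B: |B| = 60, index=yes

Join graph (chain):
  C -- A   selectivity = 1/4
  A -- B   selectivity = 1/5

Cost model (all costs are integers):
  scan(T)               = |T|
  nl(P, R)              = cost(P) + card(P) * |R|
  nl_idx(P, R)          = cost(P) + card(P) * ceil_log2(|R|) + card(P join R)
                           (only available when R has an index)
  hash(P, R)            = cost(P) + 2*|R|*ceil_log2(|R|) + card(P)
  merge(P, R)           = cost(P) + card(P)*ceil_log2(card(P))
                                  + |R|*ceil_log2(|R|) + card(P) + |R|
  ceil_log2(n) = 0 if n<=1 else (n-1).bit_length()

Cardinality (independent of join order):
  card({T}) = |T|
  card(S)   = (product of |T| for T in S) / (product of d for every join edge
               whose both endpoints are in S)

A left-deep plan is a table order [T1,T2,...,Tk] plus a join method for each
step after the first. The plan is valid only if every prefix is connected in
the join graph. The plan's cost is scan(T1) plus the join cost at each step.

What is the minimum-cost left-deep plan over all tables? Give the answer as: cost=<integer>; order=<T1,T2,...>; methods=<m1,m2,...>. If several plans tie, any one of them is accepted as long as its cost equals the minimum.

cost=2670; order=A,C,B; methods=hash,hash

Selinger DP (subsets sized 1..n):
  {C}: scan cost=20, card=20
  {A}: scan cost=250, card=250
  {B}: scan cost=60, card=60
  {AC}: card=1250; try (C,hash)→700, (A,merge)→2390, (C,merge)→2620, (C,nl_idx)→2750, (A,hash)→4040, (A,nl)→5020 …(+1); best=700 via (C,hash)
  {AB}: card=3000; try (B,hash)→1220, (A,merge)→2730, (B,merge)→2920, (A,hash)→4120, (B,nl_idx)→4750, (A,nl)→15060 …(+1); best=1220 via (B,hash)
  {ABC}: card=15000; try (B,hash)→2670, (C,hash)→4420, (B,merge)→16120, (B,nl_idx)→23200, (C,nl_idx)→31220, (C,merge)→40340 …(+2); best=2670 via (B,hash)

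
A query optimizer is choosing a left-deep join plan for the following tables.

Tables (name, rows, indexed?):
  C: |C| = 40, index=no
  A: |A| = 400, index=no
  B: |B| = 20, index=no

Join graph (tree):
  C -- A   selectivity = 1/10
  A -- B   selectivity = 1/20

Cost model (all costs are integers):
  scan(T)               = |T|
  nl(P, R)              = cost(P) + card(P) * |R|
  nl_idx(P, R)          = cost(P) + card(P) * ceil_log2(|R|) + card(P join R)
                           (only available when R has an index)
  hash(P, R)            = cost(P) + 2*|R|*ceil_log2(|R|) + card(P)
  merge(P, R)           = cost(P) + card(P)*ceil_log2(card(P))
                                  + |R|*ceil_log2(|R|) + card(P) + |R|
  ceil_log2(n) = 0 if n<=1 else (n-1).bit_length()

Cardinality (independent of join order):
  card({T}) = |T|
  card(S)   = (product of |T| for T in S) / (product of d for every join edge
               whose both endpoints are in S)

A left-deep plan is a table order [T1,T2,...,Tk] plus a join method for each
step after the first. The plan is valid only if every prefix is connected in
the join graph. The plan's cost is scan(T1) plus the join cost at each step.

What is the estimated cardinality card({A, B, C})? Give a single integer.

1600

Tables in S: A(400), B(20), C(40)
Edges inside S: C-A(d=10), A-B(d=20)
numerator = 400 * 20 * 40 = 320000
denominator = 10 * 20 = 200
card(S) = 320000 / 200 = 1600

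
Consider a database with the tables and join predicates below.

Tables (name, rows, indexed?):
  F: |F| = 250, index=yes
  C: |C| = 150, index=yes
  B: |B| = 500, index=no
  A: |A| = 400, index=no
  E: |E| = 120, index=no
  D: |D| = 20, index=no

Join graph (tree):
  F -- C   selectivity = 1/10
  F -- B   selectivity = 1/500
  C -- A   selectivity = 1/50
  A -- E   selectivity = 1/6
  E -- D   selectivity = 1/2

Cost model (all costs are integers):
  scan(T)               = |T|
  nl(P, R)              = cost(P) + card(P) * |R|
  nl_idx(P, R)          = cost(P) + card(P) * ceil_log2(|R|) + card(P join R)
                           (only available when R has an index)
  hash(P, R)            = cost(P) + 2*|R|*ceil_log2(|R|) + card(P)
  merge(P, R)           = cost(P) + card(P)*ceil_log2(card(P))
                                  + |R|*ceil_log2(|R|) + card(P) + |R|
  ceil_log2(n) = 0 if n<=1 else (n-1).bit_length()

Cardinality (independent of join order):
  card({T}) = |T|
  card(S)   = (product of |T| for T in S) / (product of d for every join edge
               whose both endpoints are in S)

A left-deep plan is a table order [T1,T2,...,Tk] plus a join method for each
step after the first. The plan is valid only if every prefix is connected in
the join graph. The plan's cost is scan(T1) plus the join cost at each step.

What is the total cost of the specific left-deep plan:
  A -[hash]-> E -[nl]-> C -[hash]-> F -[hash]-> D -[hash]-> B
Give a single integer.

7839680

step 1: scan A: cost=400, card=400
step 2: join E via hash
    card(P join E) = 400*120/(6) = 8000
    cost = 400 + 2*120*7 + 400 = 2480
step 3: join C via nl
    card(P join C) = 8000*150/(50) = 24000
    cost = 2480 + 8000*150 = 1202480
step 4: join F via hash
    card(P join F) = 24000*250/(10) = 600000
    cost = 1202480 + 2*250*8 + 24000 = 1230480
step 5: join D via hash
    card(P join D) = 600000*20/(2) = 6000000
    cost = 1230480 + 2*20*5 + 600000 = 1830680
step 6: join B via hash
    card(P join B) = 6000000*500/(500) = 6000000
    cost = 1830680 + 2*500*9 + 6000000 = 7839680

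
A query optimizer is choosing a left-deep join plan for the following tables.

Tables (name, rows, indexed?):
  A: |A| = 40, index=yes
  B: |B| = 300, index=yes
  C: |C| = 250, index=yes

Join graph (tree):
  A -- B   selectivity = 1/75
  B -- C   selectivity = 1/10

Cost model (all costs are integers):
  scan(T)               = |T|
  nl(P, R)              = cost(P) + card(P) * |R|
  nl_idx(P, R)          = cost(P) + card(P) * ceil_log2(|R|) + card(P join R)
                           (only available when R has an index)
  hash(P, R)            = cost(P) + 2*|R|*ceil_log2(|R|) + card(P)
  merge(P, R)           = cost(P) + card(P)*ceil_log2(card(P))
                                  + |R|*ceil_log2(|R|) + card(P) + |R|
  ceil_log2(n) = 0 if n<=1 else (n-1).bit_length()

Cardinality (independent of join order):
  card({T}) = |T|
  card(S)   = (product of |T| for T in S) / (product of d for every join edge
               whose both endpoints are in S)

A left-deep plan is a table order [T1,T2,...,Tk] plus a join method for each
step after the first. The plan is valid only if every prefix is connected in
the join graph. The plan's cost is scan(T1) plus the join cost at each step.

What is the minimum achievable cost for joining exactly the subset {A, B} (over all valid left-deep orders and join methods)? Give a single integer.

560

Selinger DP over subsets of {A,B}:
  {A}: scan cost=40, card=40
  {B}: scan cost=300, card=300
  {AB}: card=160; try (B,nl_idx)→560, (A,hash)→1080, (A,nl_idx)→2260, (B,merge)→3320, (A,merge)→3580, (B,hash)→5480 …(+2); best=560 via (B,nl_idx)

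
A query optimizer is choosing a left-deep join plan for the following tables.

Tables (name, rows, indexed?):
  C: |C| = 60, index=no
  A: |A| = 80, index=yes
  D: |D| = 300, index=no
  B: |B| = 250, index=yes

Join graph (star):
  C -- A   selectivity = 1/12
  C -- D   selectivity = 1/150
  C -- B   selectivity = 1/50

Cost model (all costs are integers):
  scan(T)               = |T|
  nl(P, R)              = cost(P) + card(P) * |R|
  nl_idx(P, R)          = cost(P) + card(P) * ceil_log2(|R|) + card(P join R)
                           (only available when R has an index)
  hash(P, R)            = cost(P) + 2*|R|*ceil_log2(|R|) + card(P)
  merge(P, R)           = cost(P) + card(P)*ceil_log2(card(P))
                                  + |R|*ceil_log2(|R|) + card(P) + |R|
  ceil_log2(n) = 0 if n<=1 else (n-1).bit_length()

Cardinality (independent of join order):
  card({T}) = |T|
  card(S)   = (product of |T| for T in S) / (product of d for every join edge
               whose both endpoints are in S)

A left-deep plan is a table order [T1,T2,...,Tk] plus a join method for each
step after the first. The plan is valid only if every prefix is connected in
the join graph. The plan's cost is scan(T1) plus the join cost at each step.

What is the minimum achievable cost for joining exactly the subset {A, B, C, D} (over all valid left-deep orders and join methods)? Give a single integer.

4600

Selinger DP over subsets of {A,B,C,D}:
  {C}: scan cost=60, card=60
  {A}: scan cost=80, card=80
  {D}: scan cost=300, card=300
  {B}: scan cost=250, card=250
  {AC}: card=400; try (C,hash)→880, (A,nl_idx)→880, (A,merge)→1120, (C,merge)→1140, (A,hash)→1240, (A,nl)→4860 …(+1); best=880 via (C,hash)
  {CD}: card=120; try (C,hash)→1320, (D,merge)→3480, (C,merge)→3720, (D,hash)→5520, (D,nl)→18060, (C,nl)→18300; best=1320 via (C,hash)
  {BC}: card=300; try (B,nl_idx)→840, (C,hash)→1220, (B,merge)→2730, (C,merge)→2920, (B,hash)→4120, (B,nl)→15060 …(+1); best=840 via (B,nl_idx)
  {ACD}: card=800; try (A,hash)→2560, (A,merge)→2920, (A,nl_idx)→2960, (D,hash)→6680, (D,merge)→7880, (A,nl)→10920 …(+1); best=2560 via (A,hash)
  {ABC}: card=2000; try (A,hash)→2260, (A,merge)→4480, (A,nl_idx)→4940, (B,hash)→5280, (B,nl_idx)→6080, (B,merge)→7130 …(+2); best=2260 via (A,hash)
  {BCD}: card=600; try (B,nl_idx)→2880, (B,merge)→4530, (B,hash)→5440, (D,hash)→6540, (D,merge)→6840, (B,nl)→31320 …(+1); best=2880 via (B,nl_idx)
  {ABCD}: card=4000; try (A,hash)→4600, (B,hash)→7360, (D,hash)→9660, (A,merge)→10120, (A,nl_idx)→11080, (B,nl_idx)→12960 …(+5); best=4600 via (A,hash)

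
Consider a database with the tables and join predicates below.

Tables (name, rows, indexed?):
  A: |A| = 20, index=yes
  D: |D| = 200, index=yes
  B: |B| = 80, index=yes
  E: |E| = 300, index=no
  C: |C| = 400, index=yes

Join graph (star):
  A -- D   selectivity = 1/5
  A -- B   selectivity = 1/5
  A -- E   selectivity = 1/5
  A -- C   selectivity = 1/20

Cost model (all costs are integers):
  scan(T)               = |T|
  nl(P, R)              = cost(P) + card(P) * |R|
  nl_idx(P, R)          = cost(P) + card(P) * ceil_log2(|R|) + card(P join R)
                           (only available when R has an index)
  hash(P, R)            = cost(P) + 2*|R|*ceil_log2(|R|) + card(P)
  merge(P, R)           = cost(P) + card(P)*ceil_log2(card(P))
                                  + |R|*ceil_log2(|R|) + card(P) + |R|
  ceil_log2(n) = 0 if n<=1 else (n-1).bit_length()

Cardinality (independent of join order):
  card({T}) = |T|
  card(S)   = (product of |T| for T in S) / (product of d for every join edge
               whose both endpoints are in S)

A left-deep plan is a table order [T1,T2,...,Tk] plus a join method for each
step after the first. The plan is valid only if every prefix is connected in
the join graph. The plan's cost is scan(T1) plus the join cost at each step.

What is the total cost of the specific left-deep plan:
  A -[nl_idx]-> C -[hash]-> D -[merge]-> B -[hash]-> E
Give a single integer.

506240

step 1: scan A: cost=20, card=20
step 2: join C via nl_idx
    card(P join C) = 20*400/(20) = 400
    cost = 20 + 20*9 + 400 = 600
step 3: join D via hash
    card(P join D) = 400*200/(5) = 16000
    cost = 600 + 2*200*8 + 400 = 4200
step 4: join B via merge
    card(P join B) = 16000*80/(5) = 256000
    cost = 4200 + 16000*14 + 80*7 + 16000 + 80 = 244840
step 5: join E via hash
    card(P join E) = 256000*300/(5) = 15360000
    cost = 244840 + 2*300*9 + 256000 = 506240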